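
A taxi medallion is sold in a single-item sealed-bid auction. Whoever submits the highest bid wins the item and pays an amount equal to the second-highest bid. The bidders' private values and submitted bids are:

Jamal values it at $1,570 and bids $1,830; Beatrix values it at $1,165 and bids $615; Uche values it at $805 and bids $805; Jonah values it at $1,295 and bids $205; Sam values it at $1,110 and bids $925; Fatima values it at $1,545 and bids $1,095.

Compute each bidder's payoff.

Bids in descending order: Jamal $1,830; Fatima $1,095; Sam $925; Uche $805; Beatrix $615; Jonah $205.
Jamal has the top bid and wins; the price is the second-highest bid, $1,095.
Jamal's payoff = $1,570 − $1,095 = $475. All other bidders lose, so their payoff is 0.

Payoffs: Jamal $475, Beatrix $0, Uche $0, Jonah $0, Sam $0, Fatima $0.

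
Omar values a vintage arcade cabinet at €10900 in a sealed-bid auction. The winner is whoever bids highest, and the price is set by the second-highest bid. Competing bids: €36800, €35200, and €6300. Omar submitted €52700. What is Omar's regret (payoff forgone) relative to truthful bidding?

The highest competing bid is €36800.
Bidding truthfully at €10900: the top bid is €36800 (a rival), so Omar loses. Payoff = €0.
Bidding €52700: Omar has the top bid, wins, and pays the second-highest bid €36800. Payoff = €10900 − €36800 = -€25900.
Regret = truthful payoff − actual payoff = €0 − -€25900 = €25900.

Regret: €25900.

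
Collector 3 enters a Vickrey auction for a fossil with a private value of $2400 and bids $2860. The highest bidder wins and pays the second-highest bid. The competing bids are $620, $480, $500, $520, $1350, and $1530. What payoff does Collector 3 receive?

Highest competing bid: $1530.
Collector 3's bid $2860 is the highest overall, so Collector 3 wins and pays the second-highest bid, $1530.
Payoff = value − price = $2400 − $1530 = $870.

The bidder's payoff: $870.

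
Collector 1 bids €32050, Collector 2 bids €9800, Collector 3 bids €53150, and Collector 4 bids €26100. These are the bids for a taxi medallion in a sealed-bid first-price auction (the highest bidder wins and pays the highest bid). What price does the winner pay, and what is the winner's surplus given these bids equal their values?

The winner pays €53150 for a surplus of €0.

Ordered from highest: Collector 3 €53150; Collector 1 €32050; Collector 4 €26100; Collector 2 €9800.
Collector 3 is the highest bidder, so Collector 3 wins.
Under the first-price rule, the price is the highest bid: €53150.
Surplus = €53150 − €53150 = €0.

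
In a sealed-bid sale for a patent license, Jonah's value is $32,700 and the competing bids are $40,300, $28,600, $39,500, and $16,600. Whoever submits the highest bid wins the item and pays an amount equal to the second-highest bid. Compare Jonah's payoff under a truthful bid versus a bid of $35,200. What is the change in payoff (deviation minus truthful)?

$0

The highest competing bid is $40,300.
Bidding truthfully at $32,700: the top bid is $40,300 (a rival), so Jonah loses. Payoff = $0.
Bidding $35,200: the top bid is $40,300 (a rival), so Jonah loses. Payoff = $0.
Change = $0 − $0 = $0.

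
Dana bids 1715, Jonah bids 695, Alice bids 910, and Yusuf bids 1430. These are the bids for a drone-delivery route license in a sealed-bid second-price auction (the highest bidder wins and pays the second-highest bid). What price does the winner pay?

Bids in descending order: Dana 1715 > Yusuf 1430 > Alice 910 > Jonah 695.
Dana is the highest bidder, so Dana wins.
Under the second-price rule, the price is the second-highest bid: 1430.

1430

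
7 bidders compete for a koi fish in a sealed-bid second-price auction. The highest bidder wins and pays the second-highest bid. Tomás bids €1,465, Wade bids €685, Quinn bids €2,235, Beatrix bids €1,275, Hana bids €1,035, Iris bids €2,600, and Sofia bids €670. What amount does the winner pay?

Sorted high to low: Iris €2,600; Quinn €2,235; Tomás €1,465; Beatrix €1,275; Hana €1,035; Wade €685; Sofia €670.
Iris has the highest bid, so Iris wins.
The second-highest bid is €2,235, so that is what Iris pays.

€2,235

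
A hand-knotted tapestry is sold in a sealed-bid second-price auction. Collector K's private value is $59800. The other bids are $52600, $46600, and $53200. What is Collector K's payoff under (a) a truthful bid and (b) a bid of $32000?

Truthful: $6600; alternative: $0.

The highest competing bid is $53200.
Bidding truthfully at $59800: Collector K has the top bid, wins, and pays the second-highest bid $53200. Payoff = $59800 − $53200 = $6600.
Bidding $32000: the top bid is $53200 (a rival), so Collector K loses. Payoff = $0.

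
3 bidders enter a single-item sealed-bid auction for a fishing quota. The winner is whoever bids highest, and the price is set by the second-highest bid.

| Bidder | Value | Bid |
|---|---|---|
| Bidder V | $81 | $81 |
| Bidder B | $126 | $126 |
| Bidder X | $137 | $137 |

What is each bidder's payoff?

Bids in descending order: Bidder X $137; Bidder B $126; Bidder V $81.
Bidder X has the top bid and wins; the price is the second-highest bid, $126.
Bidder X's payoff = $137 − $126 = $11. All other bidders lose, so their payoff is 0.

Bidder V $0, Bidder B $0, Bidder X $11.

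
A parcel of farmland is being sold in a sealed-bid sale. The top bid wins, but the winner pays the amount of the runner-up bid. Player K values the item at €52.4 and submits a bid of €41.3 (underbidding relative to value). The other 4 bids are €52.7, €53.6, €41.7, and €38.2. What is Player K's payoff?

Player K's payoff: €0.0.

Highest competing bid: €53.6.
Player K's bid €41.3 is not the highest, so Player K loses, pays nothing, and earns zero payoff.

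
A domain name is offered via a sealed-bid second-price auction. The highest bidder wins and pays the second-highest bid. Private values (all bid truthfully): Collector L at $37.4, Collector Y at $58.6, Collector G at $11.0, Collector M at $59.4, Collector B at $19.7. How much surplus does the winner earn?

Ranking the bids: Collector M $59.4 > Collector Y $58.6 > Collector L $37.4 > Collector B $19.7 > Collector G $11.0.
Collector M wins with the top bid and pays the second-highest, $58.6.
Surplus = $59.4 − $58.6 = $0.8.

$0.8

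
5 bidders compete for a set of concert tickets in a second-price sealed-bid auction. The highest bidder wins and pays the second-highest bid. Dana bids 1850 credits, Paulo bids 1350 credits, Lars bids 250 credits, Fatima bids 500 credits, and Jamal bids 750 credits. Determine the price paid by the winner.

Bids in descending order: Dana 1850 credits > Paulo 1350 credits > Jamal 750 credits > Fatima 500 credits > Lars 250 credits.
Dana has the highest bid, so Dana wins.
The second-highest bid is 1350 credits, so that is what Dana pays.

Price paid: 1350 credits.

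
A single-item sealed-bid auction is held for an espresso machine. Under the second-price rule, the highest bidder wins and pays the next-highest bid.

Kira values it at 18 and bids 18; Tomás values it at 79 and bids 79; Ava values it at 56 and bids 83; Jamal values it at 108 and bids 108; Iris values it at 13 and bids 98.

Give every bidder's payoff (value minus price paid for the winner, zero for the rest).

Sorted high to low: Jamal 108 > Iris 98 > Ava 83 > Tomás 79 > Kira 18.
Jamal has the top bid and wins; the price is the second-highest bid, 98.
Jamal's payoff = 108 − 98 = 10. All other bidders lose, so their payoff is 0.

Kira 0, Tomás 0, Ava 0, Jamal 10, Iris 0.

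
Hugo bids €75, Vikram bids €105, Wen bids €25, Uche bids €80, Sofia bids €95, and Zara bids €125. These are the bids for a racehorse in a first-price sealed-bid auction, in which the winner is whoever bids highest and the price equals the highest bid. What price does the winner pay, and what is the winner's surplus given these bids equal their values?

The winner pays €125 for a surplus of €0.

Bids in descending order: Zara €125; Vikram €105; Sofia €95; Uche €80; Hugo €75; Wen €25.
Zara is the highest bidder, so Zara wins.
Under the first-price rule, the price is the highest bid: €125.
Surplus = €125 − €125 = €0.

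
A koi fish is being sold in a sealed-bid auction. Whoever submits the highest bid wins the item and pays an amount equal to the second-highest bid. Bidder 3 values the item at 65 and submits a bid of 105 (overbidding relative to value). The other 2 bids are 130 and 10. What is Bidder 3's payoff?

Highest competing bid: 130.
Bidder 3's bid 105 is not the highest, so Bidder 3 loses, pays nothing, and earns zero payoff.

The bidder's payoff: 0.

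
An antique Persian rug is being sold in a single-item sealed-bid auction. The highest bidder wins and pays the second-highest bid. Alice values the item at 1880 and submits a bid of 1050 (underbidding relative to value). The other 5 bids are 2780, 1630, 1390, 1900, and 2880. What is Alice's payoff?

Alice's payoff: 0.

Highest competing bid: 2880.
Alice's bid 1050 is not the highest, so Alice loses, pays nothing, and earns zero payoff.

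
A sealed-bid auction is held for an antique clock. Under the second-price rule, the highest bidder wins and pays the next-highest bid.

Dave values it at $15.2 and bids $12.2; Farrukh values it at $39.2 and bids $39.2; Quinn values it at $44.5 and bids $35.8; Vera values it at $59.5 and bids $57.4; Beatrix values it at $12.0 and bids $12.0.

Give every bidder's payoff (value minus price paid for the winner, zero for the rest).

Ordered from highest: Vera $57.4 > Farrukh $39.2 > Quinn $35.8 > Dave $12.2 > Beatrix $12.0.
Vera has the top bid and wins; the price is the second-highest bid, $39.2.
Vera's payoff = $59.5 − $39.2 = $20.3. All other bidders lose, so their payoff is 0.

Dave $0.0, Farrukh $0.0, Quinn $0.0, Vera $20.3, Beatrix $0.0.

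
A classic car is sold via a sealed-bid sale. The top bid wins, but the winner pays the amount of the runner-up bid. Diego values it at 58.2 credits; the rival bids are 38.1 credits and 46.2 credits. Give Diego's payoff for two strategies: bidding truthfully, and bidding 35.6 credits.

The highest competing bid is 46.2 credits.
Bidding truthfully at 58.2 credits: Diego has the top bid, wins, and pays the second-highest bid 46.2 credits. Payoff = 58.2 credits − 46.2 credits = 12.0 credits.
Bidding 35.6 credits: the top bid is 46.2 credits (a rival), so Diego loses. Payoff = 0.0 credits.
This is the dominant-strategy logic: truthful bidding weakly beats any alternative.

(a) 12.0 credits  (b) 0.0 credits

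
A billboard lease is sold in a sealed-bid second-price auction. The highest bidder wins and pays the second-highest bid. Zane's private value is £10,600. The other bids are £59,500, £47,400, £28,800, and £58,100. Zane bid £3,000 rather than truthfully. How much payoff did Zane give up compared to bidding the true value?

The highest competing bid is £59,500.
Bidding truthfully at £10,600: the top bid is £59,500 (a rival), so Zane loses. Payoff = £0.
Bidding £3,000: the top bid is £59,500 (a rival), so Zane loses. Payoff = £0.
Regret = truthful payoff − actual payoff = £0 − £0 = £0.

Regret: £0.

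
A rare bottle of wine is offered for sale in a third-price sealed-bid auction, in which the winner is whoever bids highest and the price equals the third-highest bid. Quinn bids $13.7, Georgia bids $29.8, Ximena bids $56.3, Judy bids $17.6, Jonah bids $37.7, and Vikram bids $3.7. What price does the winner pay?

Ordered from highest: Ximena $56.3 > Jonah $37.7 > Georgia $29.8 > Judy $17.6 > Quinn $13.7 > Vikram $3.7.
Ximena is the highest bidder, so Ximena wins.
Under the third-price rule, the price is the third-highest bid: $29.8.

The winner pays $29.8.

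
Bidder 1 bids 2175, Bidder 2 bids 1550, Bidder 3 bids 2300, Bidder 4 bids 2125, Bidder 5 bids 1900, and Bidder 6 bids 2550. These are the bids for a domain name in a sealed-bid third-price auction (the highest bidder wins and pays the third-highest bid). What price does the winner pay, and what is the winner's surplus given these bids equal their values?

Price 2175; surplus 375.

Ordered from highest: Bidder 6 2550 > Bidder 3 2300 > Bidder 1 2175 > Bidder 4 2125 > Bidder 5 1900 > Bidder 2 1550.
Bidder 6 is the highest bidder, so Bidder 6 wins.
Under the third-price rule, the price is the third-highest bid: 2175.
Surplus = 2550 − 2175 = 375.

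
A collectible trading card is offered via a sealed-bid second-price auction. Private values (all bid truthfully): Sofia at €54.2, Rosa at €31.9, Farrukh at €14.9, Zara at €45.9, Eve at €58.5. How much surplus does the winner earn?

Ranking the bids: Eve €58.5, then Sofia €54.2, then Zara €45.9, then Rosa €31.9, then Farrukh €14.9.
Eve wins with the top bid and pays the second-highest, €54.2.
Surplus = €58.5 − €54.2 = €4.3.

Winner's surplus: €4.3.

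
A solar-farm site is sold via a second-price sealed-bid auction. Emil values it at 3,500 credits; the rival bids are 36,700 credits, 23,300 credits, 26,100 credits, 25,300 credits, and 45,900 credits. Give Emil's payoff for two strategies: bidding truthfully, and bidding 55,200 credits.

(a) 0 credits  (b) -42,400 credits

The highest competing bid is 45,900 credits.
Bidding truthfully at 3,500 credits: the top bid is 45,900 credits (a rival), so Emil loses. Payoff = 0 credits.
Bidding 55,200 credits: Emil has the top bid, wins, and pays the second-highest bid 45,900 credits. Payoff = 3,500 credits − 45,900 credits = -42,400 credits.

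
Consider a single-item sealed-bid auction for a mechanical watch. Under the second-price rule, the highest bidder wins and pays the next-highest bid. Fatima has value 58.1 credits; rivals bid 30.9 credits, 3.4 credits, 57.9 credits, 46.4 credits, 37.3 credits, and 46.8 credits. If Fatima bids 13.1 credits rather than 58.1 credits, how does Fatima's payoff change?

-0.2 credits

The highest competing bid is 57.9 credits.
Bidding truthfully at 58.1 credits: Fatima has the top bid, wins, and pays the second-highest bid 57.9 credits. Payoff = 58.1 credits − 57.9 credits = 0.2 credits.
Bidding 13.1 credits: the top bid is 57.9 credits (a rival), so Fatima loses. Payoff = 0.0 credits.
Change = 0.0 credits − 0.2 credits = -0.2 credits.
This is the dominant-strategy logic: truthful bidding weakly beats any alternative.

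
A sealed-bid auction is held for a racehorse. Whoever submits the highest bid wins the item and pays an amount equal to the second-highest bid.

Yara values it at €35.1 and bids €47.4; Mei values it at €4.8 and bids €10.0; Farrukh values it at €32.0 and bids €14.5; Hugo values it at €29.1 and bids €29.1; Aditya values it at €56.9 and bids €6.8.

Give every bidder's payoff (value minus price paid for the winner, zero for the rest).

Bids in descending order: Yara €47.4 > Hugo €29.1 > Farrukh €14.5 > Mei €10.0 > Aditya €6.8.
Yara has the top bid and wins; the price is the second-highest bid, €29.1.
Yara's payoff = €35.1 − €29.1 = €6.0. All other bidders lose, so their payoff is 0.

Payoffs: Yara €6.0, Mei €0.0, Farrukh €0.0, Hugo €0.0, Aditya €0.0.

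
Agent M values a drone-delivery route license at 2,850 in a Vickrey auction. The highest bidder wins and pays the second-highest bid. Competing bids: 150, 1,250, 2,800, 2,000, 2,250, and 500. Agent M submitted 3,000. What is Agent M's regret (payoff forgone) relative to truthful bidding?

0

The highest competing bid is 2,800.
Bidding truthfully at 2,850: Agent M has the top bid, wins, and pays the second-highest bid 2,800. Payoff = 2,850 − 2,800 = 50.
Bidding 3,000: Agent M has the top bid, wins, and pays the second-highest bid 2,800. Payoff = 2,850 − 2,800 = 50.
Regret = truthful payoff − actual payoff = 50 − 50 = 0.
The bid only affects whether you win, not the price — here both bids land on the same side of the top rival bid, so the deviation is payoff-neutral.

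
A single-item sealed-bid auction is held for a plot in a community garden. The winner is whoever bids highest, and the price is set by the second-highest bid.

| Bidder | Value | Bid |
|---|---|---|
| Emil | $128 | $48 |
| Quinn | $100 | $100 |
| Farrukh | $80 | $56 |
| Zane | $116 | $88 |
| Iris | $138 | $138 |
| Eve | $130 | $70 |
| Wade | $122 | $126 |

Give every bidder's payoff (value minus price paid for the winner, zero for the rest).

Payoffs: Emil $0, Quinn $0, Farrukh $0, Zane $0, Iris $12, Eve $0, Wade $0.

Sorted high to low: Iris $138, then Wade $126, then Quinn $100, then Zane $88, then Eve $70, then Farrukh $56, then Emil $48.
Iris has the top bid and wins; the price is the second-highest bid, $126.
Iris's payoff = $138 − $126 = $12. All other bidders lose, so their payoff is 0.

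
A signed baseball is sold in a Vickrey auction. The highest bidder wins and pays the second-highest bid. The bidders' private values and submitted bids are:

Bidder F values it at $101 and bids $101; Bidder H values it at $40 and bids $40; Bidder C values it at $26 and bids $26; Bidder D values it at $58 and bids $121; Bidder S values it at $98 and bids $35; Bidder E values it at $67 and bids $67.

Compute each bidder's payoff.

Sorted high to low: Bidder D $121, then Bidder F $101, then Bidder E $67, then Bidder H $40, then Bidder S $35, then Bidder C $26.
Bidder D has the top bid and wins; the price is the second-highest bid, $101.
Bidder D's payoff = $58 − $101 = -$43. All other bidders lose, so their payoff is 0.

Payoffs: Bidder F $0, Bidder H $0, Bidder C $0, Bidder D -$43, Bidder S $0, Bidder E $0.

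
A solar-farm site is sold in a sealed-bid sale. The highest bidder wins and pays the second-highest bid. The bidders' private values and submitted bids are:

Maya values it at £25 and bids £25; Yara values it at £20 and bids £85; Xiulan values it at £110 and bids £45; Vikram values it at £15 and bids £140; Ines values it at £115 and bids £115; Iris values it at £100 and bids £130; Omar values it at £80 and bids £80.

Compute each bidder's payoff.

Ranking the bids: Vikram £140, then Iris £130, then Ines £115, then Yara £85, then Omar £80, then Xiulan £45, then Maya £25.
Vikram has the top bid and wins; the price is the second-highest bid, £130.
Vikram's payoff = £15 − £130 = -£115. All other bidders lose, so their payoff is 0.

Payoffs: Maya £0, Yara £0, Xiulan £0, Vikram -£115, Ines £0, Iris £0, Omar £0.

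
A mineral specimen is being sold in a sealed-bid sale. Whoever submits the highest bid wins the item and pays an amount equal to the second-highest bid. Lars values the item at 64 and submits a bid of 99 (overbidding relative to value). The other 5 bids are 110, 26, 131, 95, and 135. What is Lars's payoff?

Highest competing bid: 135.
Lars's bid 99 is not the highest, so Lars loses, pays nothing, and earns zero payoff.

Lars's payoff: 0.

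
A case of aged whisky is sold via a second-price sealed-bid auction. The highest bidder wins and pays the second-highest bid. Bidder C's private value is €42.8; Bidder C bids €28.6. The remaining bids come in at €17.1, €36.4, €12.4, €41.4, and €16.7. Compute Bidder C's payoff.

Payoff = €0.0.

Highest competing bid: €41.4.
Bidder C's bid €28.6 is not the highest, so Bidder C loses, pays nothing, and earns zero payoff.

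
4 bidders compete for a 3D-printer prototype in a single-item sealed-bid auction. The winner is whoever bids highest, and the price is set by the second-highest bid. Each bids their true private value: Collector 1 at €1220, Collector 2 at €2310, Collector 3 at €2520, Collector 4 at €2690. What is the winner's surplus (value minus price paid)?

Ranking the bids: Collector 4 €2690; Collector 3 €2520; Collector 2 €2310; Collector 1 €1220.
Collector 4 wins with the top bid and pays the second-highest, €2520.
Surplus = €2690 − €2520 = €170.

Surplus = €170.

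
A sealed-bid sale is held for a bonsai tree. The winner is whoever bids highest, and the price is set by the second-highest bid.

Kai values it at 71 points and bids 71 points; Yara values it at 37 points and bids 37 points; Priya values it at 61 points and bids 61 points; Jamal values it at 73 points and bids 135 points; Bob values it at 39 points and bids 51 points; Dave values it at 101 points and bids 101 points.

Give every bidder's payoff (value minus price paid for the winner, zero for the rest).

Bids in descending order: Jamal 135 points, then Dave 101 points, then Kai 71 points, then Priya 61 points, then Bob 51 points, then Yara 37 points.
Jamal has the top bid and wins; the price is the second-highest bid, 101 points.
Jamal's payoff = 73 points − 101 points = -28 points. All other bidders lose, so their payoff is 0.

Kai 0 points, Yara 0 points, Priya 0 points, Jamal -28 points, Bob 0 points, Dave 0 points.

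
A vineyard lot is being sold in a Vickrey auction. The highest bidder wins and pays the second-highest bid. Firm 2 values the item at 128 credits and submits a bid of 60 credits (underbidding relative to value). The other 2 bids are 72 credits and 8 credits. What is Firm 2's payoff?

The bidder's payoff: 0 credits.

Highest competing bid: 72 credits.
Firm 2's bid 60 credits is not the highest, so Firm 2 loses, pays nothing, and earns zero payoff.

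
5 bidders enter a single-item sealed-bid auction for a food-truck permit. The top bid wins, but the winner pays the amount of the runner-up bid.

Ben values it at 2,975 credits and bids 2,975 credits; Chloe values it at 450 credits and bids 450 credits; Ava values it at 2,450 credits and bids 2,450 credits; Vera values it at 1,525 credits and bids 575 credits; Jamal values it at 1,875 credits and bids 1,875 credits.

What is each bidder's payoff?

Ben 525 credits, Chloe 0 credits, Ava 0 credits, Vera 0 credits, Jamal 0 credits.

Bids in descending order: Ben 2,975 credits, then Ava 2,450 credits, then Jamal 1,875 credits, then Vera 575 credits, then Chloe 450 credits.
Ben has the top bid and wins; the price is the second-highest bid, 2,450 credits.
Ben's payoff = 2,975 credits − 2,450 credits = 525 credits. All other bidders lose, so their payoff is 0.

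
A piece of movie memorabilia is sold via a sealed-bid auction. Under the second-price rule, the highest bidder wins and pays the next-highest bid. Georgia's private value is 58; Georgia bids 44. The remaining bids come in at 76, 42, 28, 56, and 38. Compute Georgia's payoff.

0

Highest competing bid: 76.
Georgia's bid 44 is not the highest, so Georgia loses, pays nothing, and earns zero payoff.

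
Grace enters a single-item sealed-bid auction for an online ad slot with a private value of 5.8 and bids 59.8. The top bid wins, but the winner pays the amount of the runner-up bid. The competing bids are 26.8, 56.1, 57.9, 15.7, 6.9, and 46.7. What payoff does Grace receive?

Highest competing bid: 57.9.
Grace's bid 59.8 is the highest overall, so Grace wins and pays the second-highest bid, 57.9.
Payoff = value − price = 5.8 − 57.9 = -52.1.
Overbidding won the item at a price above value — truthful bidding would have avoided this loss.

-52.1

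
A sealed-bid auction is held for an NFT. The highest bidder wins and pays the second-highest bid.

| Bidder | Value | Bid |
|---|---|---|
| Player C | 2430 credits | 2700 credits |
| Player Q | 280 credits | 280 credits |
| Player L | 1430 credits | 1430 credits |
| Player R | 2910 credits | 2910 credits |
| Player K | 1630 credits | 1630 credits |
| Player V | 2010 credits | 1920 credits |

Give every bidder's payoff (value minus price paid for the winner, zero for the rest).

Player C 0 credits, Player Q 0 credits, Player L 0 credits, Player R 210 credits, Player K 0 credits, Player V 0 credits.

Ordered from highest: Player R 2910 credits; Player C 2700 credits; Player V 1920 credits; Player K 1630 credits; Player L 1430 credits; Player Q 280 credits.
Player R has the top bid and wins; the price is the second-highest bid, 2700 credits.
Player R's payoff = 2910 credits − 2700 credits = 210 credits. All other bidders lose, so their payoff is 0.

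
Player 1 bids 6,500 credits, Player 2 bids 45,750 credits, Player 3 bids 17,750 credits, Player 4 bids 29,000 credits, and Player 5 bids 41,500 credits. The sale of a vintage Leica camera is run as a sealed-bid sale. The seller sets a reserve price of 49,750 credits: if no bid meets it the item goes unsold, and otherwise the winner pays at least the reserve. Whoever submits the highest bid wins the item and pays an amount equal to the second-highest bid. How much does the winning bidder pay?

unsold

Sorted high to low: Player 2 45,750 credits, then Player 5 41,500 credits, then Player 4 29,000 credits, then Player 3 17,750 credits, then Player 1 6,500 credits.
The top bid 45,750 credits is below the reserve 49,750 credits, so the item goes unsold and nothing is paid.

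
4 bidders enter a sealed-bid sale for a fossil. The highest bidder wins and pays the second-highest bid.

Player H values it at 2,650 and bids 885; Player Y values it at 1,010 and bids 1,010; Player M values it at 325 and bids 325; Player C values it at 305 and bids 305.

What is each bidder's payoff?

Bids in descending order: Player Y 1,010 > Player H 885 > Player M 325 > Player C 305.
Player Y has the top bid and wins; the price is the second-highest bid, 885.
Player Y's payoff = 1,010 − 885 = 125. All other bidders lose, so their payoff is 0.

Player H 0, Player Y 125, Player M 0, Player C 0.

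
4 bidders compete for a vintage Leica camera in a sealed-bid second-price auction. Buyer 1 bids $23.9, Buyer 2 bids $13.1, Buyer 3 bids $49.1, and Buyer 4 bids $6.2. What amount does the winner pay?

Sorted high to low: Buyer 3 $49.1 > Buyer 1 $23.9 > Buyer 2 $13.1 > Buyer 4 $6.2.
Buyer 3 has the highest bid, so Buyer 3 wins.
The second-highest bid is $23.9, so that is what Buyer 3 pays.

$23.9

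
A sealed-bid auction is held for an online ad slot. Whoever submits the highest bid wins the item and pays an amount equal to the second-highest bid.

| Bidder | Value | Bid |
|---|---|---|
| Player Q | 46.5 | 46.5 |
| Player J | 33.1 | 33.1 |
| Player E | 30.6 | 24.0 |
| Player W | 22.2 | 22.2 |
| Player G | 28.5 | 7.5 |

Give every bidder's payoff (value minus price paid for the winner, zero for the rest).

Player Q 13.4, Player J 0.0, Player E 0.0, Player W 0.0, Player G 0.0.

Bids in descending order: Player Q 46.5 > Player J 33.1 > Player E 24.0 > Player W 22.2 > Player G 7.5.
Player Q has the top bid and wins; the price is the second-highest bid, 33.1.
Player Q's payoff = 46.5 − 33.1 = 13.4. All other bidders lose, so their payoff is 0.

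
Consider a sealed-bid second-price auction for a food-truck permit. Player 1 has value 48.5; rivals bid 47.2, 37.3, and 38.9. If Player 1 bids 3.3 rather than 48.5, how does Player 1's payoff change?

Payoff change: -1.3.

The highest competing bid is 47.2.
Bidding truthfully at 48.5: Player 1 has the top bid, wins, and pays the second-highest bid 47.2. Payoff = 48.5 − 47.2 = 1.3.
Bidding 3.3: the top bid is 47.2 (a rival), so Player 1 loses. Payoff = 0.0.
Change = 0.0 − 1.3 = -1.3.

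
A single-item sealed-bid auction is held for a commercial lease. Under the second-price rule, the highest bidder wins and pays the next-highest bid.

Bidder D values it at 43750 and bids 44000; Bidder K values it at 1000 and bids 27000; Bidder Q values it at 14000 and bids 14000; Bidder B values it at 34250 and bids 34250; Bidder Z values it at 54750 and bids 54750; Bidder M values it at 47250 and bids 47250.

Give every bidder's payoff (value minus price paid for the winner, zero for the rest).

Payoffs: Bidder D 0, Bidder K 0, Bidder Q 0, Bidder B 0, Bidder Z 7500, Bidder M 0.

Bids in descending order: Bidder Z 54750, then Bidder M 47250, then Bidder D 44000, then Bidder B 34250, then Bidder K 27000, then Bidder Q 14000.
Bidder Z has the top bid and wins; the price is the second-highest bid, 47250.
Bidder Z's payoff = 54750 − 47250 = 7500. All other bidders lose, so their payoff is 0.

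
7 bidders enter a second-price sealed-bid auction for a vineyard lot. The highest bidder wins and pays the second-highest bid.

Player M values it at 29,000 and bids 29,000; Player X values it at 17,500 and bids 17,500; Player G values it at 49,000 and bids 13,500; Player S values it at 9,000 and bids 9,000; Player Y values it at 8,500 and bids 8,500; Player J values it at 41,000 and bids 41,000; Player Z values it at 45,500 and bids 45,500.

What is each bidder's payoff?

Ordered from highest: Player Z 45,500 > Player J 41,000 > Player M 29,000 > Player X 17,500 > Player G 13,500 > Player S 9,000 > Player Y 8,500.
Player Z has the top bid and wins; the price is the second-highest bid, 41,000.
Player Z's payoff = 45,500 − 41,000 = 4,500. All other bidders lose, so their payoff is 0.

Player M 0, Player X 0, Player G 0, Player S 0, Player Y 0, Player J 0, Player Z 4,500.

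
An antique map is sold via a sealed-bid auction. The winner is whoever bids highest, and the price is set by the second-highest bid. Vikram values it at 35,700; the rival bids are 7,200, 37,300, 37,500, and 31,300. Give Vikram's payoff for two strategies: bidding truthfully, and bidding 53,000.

The highest competing bid is 37,500.
Bidding truthfully at 35,700: the top bid is 37,500 (a rival), so Vikram loses. Payoff = 0.
Bidding 53,000: Vikram has the top bid, wins, and pays the second-highest bid 37,500. Payoff = 35,700 − 37,500 = -1,800.
This is the dominant-strategy logic: truthful bidding weakly beats any alternative.

Truthful: 0; alternative: -1,800.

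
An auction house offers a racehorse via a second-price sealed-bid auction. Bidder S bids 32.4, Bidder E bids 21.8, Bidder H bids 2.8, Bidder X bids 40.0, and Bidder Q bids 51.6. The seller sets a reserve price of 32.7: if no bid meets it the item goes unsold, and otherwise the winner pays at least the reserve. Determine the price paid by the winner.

Bids in descending order: Bidder Q 51.6; Bidder X 40.0; Bidder S 32.4; Bidder E 21.8; Bidder H 2.8.
Bidder Q has the highest bid, so Bidder Q wins.
The second-highest bid is 40.0, which exceeds the reserve, so that sets the price.

40.0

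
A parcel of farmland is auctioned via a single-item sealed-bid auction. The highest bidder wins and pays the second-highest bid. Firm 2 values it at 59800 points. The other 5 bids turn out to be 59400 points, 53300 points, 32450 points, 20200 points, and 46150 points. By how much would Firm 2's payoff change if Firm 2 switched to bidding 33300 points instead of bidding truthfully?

-400 points

The highest competing bid is 59400 points.
Bidding truthfully at 59800 points: Firm 2 has the top bid, wins, and pays the second-highest bid 59400 points. Payoff = 59800 points − 59400 points = 400 points.
Bidding 33300 points: the top bid is 59400 points (a rival), so Firm 2 loses. Payoff = 0 points.
Change = 0 points − 400 points = -400 points.
This is the dominant-strategy logic: truthful bidding weakly beats any alternative.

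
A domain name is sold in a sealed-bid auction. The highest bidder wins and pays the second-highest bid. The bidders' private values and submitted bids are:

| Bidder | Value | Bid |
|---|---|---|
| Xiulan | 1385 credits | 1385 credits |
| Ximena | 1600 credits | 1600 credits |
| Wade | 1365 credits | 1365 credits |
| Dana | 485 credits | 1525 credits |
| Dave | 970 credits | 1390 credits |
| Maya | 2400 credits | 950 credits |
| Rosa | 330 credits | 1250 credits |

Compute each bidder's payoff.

Ordered from highest: Ximena 1600 credits, then Dana 1525 credits, then Dave 1390 credits, then Xiulan 1385 credits, then Wade 1365 credits, then Rosa 1250 credits, then Maya 950 credits.
Ximena has the top bid and wins; the price is the second-highest bid, 1525 credits.
Ximena's payoff = 1600 credits − 1525 credits = 75 credits. All other bidders lose, so their payoff is 0.

Payoffs: Xiulan 0 credits, Ximena 75 credits, Wade 0 credits, Dana 0 credits, Dave 0 credits, Maya 0 credits, Rosa 0 credits.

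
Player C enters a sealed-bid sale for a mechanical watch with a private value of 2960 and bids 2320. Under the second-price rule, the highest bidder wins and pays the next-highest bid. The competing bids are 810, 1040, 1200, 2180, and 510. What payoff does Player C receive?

Highest competing bid: 2180.
Player C's bid 2320 is the highest overall, so Player C wins and pays the second-highest bid, 2180.
Payoff = value − price = 2960 − 2180 = 780.

Player C's payoff: 780.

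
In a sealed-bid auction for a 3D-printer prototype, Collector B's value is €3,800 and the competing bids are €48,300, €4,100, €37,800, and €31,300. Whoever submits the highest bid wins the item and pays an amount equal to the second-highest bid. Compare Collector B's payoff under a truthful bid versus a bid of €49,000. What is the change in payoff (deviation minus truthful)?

The highest competing bid is €48,300.
Bidding truthfully at €3,800: the top bid is €48,300 (a rival), so Collector B loses. Payoff = €0.
Bidding €49,000: Collector B has the top bid, wins, and pays the second-highest bid €48,300. Payoff = €3,800 − €48,300 = -€44,500.
Change = -€44,500 − €0 = -€44,500.

-€44,500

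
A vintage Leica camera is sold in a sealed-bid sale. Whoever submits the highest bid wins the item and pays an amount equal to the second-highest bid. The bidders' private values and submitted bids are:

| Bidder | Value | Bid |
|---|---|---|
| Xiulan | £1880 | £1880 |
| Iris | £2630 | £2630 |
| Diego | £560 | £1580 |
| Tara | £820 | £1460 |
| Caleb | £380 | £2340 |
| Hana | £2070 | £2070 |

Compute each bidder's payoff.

Xiulan £0, Iris £290, Diego £0, Tara £0, Caleb £0, Hana £0.

Bids in descending order: Iris £2630 > Caleb £2340 > Hana £2070 > Xiulan £1880 > Diego £1580 > Tara £1460.
Iris has the top bid and wins; the price is the second-highest bid, £2340.
Iris's payoff = £2630 − £2340 = £290. All other bidders lose, so their payoff is 0.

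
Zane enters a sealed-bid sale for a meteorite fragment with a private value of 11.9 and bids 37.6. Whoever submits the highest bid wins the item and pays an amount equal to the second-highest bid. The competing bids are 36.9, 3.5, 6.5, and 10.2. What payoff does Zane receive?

Highest competing bid: 36.9.
Zane's bid 37.6 is the highest overall, so Zane wins and pays the second-highest bid, 36.9.
Payoff = value − price = 11.9 − 36.9 = -25.0.
Overbidding won the item at a price above value — truthful bidding would have avoided this loss.

Zane's payoff: -25.0.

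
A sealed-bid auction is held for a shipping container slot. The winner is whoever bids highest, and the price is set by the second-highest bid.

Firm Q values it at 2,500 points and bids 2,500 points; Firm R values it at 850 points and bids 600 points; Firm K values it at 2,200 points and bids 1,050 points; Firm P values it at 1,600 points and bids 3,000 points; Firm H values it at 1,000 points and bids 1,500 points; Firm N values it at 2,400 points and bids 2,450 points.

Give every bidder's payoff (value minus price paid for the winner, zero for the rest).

Firm Q 0 points, Firm R 0 points, Firm K 0 points, Firm P -900 points, Firm H 0 points, Firm N 0 points.

Sorted high to low: Firm P 3,000 points; Firm Q 2,500 points; Firm N 2,450 points; Firm H 1,500 points; Firm K 1,050 points; Firm R 600 points.
Firm P has the top bid and wins; the price is the second-highest bid, 2,500 points.
Firm P's payoff = 1,600 points − 2,500 points = -900 points. All other bidders lose, so their payoff is 0.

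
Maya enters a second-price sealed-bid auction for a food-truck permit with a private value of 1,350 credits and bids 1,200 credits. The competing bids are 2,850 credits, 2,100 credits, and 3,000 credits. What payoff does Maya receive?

Highest competing bid: 3,000 credits.
Maya's bid 1,200 credits is not the highest, so Maya loses, pays nothing, and earns zero payoff.

0 credits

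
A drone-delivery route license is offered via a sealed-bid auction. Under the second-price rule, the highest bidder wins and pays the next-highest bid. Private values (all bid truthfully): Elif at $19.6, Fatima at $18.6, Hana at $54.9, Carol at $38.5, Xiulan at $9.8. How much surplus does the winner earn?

Sorted high to low: Hana $54.9; Carol $38.5; Elif $19.6; Fatima $18.6; Xiulan $9.8.
Hana wins with the top bid and pays the second-highest, $38.5.
Surplus = $54.9 − $38.5 = $16.4.

Surplus = $16.4.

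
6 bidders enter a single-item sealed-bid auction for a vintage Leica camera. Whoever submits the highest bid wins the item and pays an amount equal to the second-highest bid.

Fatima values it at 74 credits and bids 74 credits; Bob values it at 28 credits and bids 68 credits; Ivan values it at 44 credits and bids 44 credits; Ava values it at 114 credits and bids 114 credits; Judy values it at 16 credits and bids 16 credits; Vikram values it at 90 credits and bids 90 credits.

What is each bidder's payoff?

Fatima 0 credits, Bob 0 credits, Ivan 0 credits, Ava 24 credits, Judy 0 credits, Vikram 0 credits.

Ranking the bids: Ava 114 credits; Vikram 90 credits; Fatima 74 credits; Bob 68 credits; Ivan 44 credits; Judy 16 credits.
Ava has the top bid and wins; the price is the second-highest bid, 90 credits.
Ava's payoff = 114 credits − 90 credits = 24 credits. All other bidders lose, so their payoff is 0.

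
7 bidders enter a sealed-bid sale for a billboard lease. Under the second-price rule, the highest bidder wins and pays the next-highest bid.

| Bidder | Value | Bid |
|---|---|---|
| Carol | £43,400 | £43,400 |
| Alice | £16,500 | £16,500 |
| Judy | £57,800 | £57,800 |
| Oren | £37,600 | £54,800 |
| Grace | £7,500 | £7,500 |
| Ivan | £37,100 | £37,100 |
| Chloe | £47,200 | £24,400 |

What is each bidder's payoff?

Carol £0, Alice £0, Judy £3,000, Oren £0, Grace £0, Ivan £0, Chloe £0.

Sorted high to low: Judy £57,800, then Oren £54,800, then Carol £43,400, then Ivan £37,100, then Chloe £24,400, then Alice £16,500, then Grace £7,500.
Judy has the top bid and wins; the price is the second-highest bid, £54,800.
Judy's payoff = £57,800 − £54,800 = £3,000. All other bidders lose, so their payoff is 0.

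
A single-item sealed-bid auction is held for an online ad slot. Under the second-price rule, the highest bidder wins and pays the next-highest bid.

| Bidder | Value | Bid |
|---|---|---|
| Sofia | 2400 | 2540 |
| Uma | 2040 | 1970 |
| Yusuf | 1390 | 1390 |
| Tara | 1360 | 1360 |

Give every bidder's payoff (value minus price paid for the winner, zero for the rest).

Ranking the bids: Sofia 2540 > Uma 1970 > Yusuf 1390 > Tara 1360.
Sofia has the top bid and wins; the price is the second-highest bid, 1970.
Sofia's payoff = 2400 − 1970 = 430. All other bidders lose, so their payoff is 0.

Payoffs: Sofia 430, Uma 0, Yusuf 0, Tara 0.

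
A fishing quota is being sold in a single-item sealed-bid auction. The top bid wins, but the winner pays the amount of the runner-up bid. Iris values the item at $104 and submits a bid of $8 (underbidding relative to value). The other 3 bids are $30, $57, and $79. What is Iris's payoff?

Highest competing bid: $79.
Iris's bid $8 is not the highest, so Iris loses, pays nothing, and earns zero payoff.

$0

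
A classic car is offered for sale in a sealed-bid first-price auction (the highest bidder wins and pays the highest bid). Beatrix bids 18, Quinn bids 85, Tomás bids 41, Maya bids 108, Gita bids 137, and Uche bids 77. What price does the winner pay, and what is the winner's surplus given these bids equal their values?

Ordered from highest: Gita 137, then Maya 108, then Quinn 85, then Uche 77, then Tomás 41, then Beatrix 18.
Gita is the highest bidder, so Gita wins.
Under the first-price rule, the price is the highest bid: 137.
Surplus = 137 − 137 = 0.

The winner pays 137 for a surplus of 0.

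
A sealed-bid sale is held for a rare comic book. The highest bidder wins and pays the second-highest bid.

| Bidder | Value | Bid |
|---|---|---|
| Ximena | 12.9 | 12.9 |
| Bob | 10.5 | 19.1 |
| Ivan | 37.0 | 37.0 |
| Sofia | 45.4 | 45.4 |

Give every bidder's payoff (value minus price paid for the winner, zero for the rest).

Ximena 0.0, Bob 0.0, Ivan 0.0, Sofia 8.4.

Ordered from highest: Sofia 45.4 > Ivan 37.0 > Bob 19.1 > Ximena 12.9.
Sofia has the top bid and wins; the price is the second-highest bid, 37.0.
Sofia's payoff = 45.4 − 37.0 = 8.4. All other bidders lose, so their payoff is 0.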